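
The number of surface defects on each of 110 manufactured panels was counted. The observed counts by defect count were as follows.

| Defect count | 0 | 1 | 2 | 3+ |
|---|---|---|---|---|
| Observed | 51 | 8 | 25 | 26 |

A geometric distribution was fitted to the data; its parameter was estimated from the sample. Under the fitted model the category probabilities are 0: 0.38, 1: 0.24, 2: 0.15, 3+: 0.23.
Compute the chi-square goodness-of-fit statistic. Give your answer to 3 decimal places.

Expected counts E_i = n·p_i: 110×0.38 = 41.8, 110×0.24 = 26.4, 110×0.15 = 16.5, 110×0.23 = 25.3.
χ² = (51−41.8)²/41.8 + (8−26.4)²/26.4 + (25−16.5)²/16.5 + (26−25.3)²/25.3
   = 2.0249 + 12.8242 + 4.3788 + 0.0194
Sum = 19.247

19.247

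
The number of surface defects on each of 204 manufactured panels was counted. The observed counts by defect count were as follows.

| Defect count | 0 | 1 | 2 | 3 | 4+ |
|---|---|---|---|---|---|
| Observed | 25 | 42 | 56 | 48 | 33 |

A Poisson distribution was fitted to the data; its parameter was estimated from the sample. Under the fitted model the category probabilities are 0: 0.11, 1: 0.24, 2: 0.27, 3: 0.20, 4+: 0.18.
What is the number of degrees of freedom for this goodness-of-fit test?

3

There are k = 5 categories and 1 parameter estimated from the data, so df = 5 − 1 − 1 = 3.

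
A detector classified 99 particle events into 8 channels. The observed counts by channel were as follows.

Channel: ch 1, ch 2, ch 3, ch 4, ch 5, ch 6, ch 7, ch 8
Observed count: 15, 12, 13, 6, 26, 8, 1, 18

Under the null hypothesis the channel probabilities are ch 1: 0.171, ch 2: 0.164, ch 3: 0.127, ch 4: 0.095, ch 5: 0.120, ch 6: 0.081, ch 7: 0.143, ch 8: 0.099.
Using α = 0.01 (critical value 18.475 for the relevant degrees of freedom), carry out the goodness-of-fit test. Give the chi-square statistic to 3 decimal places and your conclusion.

38.441; reject

Expected counts E_i = n·p_i: 99×0.171 = 16.929, 99×0.164 = 16.236, 99×0.127 = 12.573, 99×0.095 = 9.405, 99×0.120 = 11.88, 99×0.081 = 8.019, 99×0.143 = 14.157, 99×0.099 = 9.801.
χ² = (15−16.929)²/16.929 + (12−16.236)²/16.236 + (13−12.573)²/12.573 + (6−9.405)²/9.405 + (26−11.88)²/11.88 + (8−8.019)²/8.019 + (1−14.157)²/14.157 + (18−9.801)²/9.801
   = 0.2198 + 1.1052 + 0.0145 + 1.2328 + 16.7824 + 0.0000 + 12.2276 + 6.8589
Sum = 38.441
df = 7. Since 38.441 > 18.475, we reject H₀.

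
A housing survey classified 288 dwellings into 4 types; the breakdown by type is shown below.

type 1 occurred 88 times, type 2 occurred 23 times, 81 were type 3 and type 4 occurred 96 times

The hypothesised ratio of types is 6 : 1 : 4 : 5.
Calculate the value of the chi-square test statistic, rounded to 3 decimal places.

Ratio total = 16. Expected counts: 288×6/16 = 108, 288×1/16 = 18, 288×4/16 = 72, 288×5/16 = 90.
cat         O        E   (O−E)²/E
type 1     88      108     3.7037
type 2     23       18     1.3889
type 3     81       72     1.1250
type 4     96       90     0.4000
Sum = 6.618

6.618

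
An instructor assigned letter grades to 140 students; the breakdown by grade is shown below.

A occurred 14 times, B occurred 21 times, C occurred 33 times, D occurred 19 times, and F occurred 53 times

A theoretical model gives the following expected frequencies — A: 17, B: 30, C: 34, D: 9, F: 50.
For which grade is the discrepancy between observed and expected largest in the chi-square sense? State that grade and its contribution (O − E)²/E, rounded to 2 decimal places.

D, 11.11

χ² = (14−17)²/17 + (21−30)²/30 + (33−34)²/34 + (19−9)²/9 + (53−50)²/50
   = 0.529 + 2.700 + 0.029 + 11.111 + 0.180
The largest term is for D: 11.11.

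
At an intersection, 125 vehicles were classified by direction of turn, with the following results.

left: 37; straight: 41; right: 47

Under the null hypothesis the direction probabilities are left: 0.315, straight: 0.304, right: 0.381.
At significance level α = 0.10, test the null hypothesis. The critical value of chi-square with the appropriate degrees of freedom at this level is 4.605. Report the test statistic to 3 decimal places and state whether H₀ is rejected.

0.388; do not reject

Expected counts E_i = n·p_i: 125×0.315 = 39.375, 125×0.304 = 38, 125×0.381 = 47.625.
left: (37 − 39.375)²/39.375 = 5.640625/39.375 = 0.1433
straight: (41 − 38)²/38 = 9/38 = 0.2368
right: (47 − 47.625)²/47.625 = 0.390625/47.625 = 0.0082
Sum = 0.388
df = 2. Since 0.388 < 4.605, we do not reject H₀.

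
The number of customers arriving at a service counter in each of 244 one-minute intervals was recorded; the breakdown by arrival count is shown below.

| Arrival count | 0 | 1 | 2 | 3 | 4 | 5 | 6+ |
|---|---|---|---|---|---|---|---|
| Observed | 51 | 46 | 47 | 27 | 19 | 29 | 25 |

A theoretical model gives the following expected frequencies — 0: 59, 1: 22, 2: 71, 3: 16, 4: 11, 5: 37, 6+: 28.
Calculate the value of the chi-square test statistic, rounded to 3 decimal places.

50.811

0: (51 − 59)²/59 = 64/59 = 1.0847
1: (46 − 22)²/22 = 576/22 = 26.1818
2: (47 − 71)²/71 = 576/71 = 8.1127
3: (27 − 16)²/16 = 121/16 = 7.5625
4: (19 − 11)²/11 = 64/11 = 5.8182
5: (29 − 37)²/37 = 64/37 = 1.7297
6+: (25 − 28)²/28 = 9/28 = 0.3214
Sum = 50.811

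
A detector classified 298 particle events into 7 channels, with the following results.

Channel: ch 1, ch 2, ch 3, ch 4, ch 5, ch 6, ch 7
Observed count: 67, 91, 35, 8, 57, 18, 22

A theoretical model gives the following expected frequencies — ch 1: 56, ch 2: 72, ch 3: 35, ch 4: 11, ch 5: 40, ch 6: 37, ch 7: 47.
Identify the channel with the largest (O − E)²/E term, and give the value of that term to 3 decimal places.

ch 7, 13.298

cat         O        E   (O−E)²/E
ch 1       67       56     2.1607
ch 2       91       72     5.0139
ch 3       35       35     0.0000
ch 4        8       11     0.8182
ch 5       57       40     7.2250
ch 6       18       37     9.7568
ch 7       22       47    13.2979
The largest term is for ch 7: 13.298.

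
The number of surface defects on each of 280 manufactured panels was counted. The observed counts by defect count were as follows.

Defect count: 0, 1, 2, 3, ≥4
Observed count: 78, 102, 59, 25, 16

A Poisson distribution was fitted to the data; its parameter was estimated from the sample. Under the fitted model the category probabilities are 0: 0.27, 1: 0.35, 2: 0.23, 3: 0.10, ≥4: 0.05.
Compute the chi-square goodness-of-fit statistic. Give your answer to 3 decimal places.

Expected counts E_i = n·p_i: 280×0.27 = 75.6, 280×0.35 = 98, 280×0.23 = 64.4, 280×0.10 = 28, 280×0.05 = 14.
0: (78 − 75.6)²/75.6 = 5.76/75.6 = 0.0762
1: (102 − 98)²/98 = 16/98 = 0.1633
2: (59 − 64.4)²/64.4 = 29.16/64.4 = 0.4528
3: (25 − 28)²/28 = 9/28 = 0.3214
≥4: (16 − 14)²/14 = 4/14 = 0.2857
Sum = 1.299

1.299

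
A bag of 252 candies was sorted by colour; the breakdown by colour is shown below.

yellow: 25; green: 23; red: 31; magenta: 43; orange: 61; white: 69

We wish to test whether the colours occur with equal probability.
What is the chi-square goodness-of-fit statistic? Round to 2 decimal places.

44.33

Under H₀ each category has probability 1/6, so each expected count is 252/6 = 42.
cat          O        E   (O−E)²/E
yellow      25       42      6.881
green       23       42      8.595
red         31       42      2.881
magenta     43       42      0.024
orange      61       42      8.595
white       69       42     17.357
Sum = 44.33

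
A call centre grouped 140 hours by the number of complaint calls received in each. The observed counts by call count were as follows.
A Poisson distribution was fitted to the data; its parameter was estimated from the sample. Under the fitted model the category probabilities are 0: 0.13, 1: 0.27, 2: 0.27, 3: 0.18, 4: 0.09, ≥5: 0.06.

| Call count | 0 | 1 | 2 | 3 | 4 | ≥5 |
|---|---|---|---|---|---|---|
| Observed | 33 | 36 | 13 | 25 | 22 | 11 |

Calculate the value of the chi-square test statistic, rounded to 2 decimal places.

Expected counts E_i = n·p_i: 140×0.13 = 18.2, 140×0.27 = 37.8, 140×0.27 = 37.8, 140×0.18 = 25.2, 140×0.09 = 12.6, 140×0.06 = 8.4.
χ² = (33−18.2)²/18.2 + (36−37.8)²/37.8 + (13−37.8)²/37.8 + (25−25.2)²/25.2 + (22−12.6)²/12.6 + (11−8.4)²/8.4
   = 12.035 + 0.086 + 16.271 + 0.002 + 7.013 + 0.805
Sum = 36.21

36.21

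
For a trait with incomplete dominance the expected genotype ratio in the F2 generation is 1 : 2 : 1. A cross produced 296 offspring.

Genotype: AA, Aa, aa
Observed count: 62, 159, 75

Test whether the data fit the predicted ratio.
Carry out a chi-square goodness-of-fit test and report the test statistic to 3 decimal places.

Ratio total = 4. Expected counts: 296×1/4 = 74, 296×2/4 = 148, 296×1/4 = 74.
cat         O        E   (O−E)²/E
AA         62       74     1.9459
Aa        159      148     0.8176
aa         75       74     0.0135
Sum = 2.777

2.777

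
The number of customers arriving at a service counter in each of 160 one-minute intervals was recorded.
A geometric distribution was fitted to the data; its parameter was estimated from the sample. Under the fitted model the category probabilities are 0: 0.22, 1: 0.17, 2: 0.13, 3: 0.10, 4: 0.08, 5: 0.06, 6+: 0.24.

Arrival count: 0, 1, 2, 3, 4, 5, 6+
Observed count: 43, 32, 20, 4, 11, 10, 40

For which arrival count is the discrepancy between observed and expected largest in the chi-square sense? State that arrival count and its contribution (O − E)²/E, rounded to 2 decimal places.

Expected counts E_i = n·p_i: 160×0.22 = 35.2, 160×0.17 = 27.2, 160×0.13 = 20.8, 160×0.10 = 16, 160×0.08 = 12.8, 160×0.06 = 9.6, 160×0.24 = 38.4.
χ² = (43−35.2)²/35.2 + (32−27.2)²/27.2 + (20−20.8)²/20.8 + (4−16)²/16 + (11−12.8)²/12.8 + (10−9.6)²/9.6 + (40−38.4)²/38.4
   = 1.728 + 0.847 + 0.031 + 9.000 + 0.253 + 0.017 + 0.067
The largest term is for 3: 9.00.

3, 9.00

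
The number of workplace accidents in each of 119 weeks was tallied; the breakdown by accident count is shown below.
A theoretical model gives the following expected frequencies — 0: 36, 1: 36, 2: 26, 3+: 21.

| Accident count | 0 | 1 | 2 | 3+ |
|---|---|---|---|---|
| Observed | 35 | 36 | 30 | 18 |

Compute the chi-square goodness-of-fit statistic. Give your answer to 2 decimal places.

1.07

0: (35 − 36)²/36 = 1/36 = 0.028
1: (36 − 36)²/36 = 0/36 = 0.000
2: (30 − 26)²/26 = 16/26 = 0.615
3+: (18 − 21)²/21 = 9/21 = 0.429
Sum = 1.07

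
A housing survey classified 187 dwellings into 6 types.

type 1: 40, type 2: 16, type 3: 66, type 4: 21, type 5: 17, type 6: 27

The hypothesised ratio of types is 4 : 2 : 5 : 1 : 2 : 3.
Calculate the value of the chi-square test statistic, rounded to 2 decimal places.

Ratio total = 17. Expected counts: 187×4/17 = 44, 187×2/17 = 22, 187×5/17 = 55, 187×1/17 = 11, 187×2/17 = 22, 187×3/17 = 33.
cat         O        E   (O−E)²/E
type 1     40       44      0.364
type 2     16       22      1.636
type 3     66       55      2.200
type 4     21       11      9.091
type 5     17       22      1.136
type 6     27       33      1.091
Sum = 15.52

15.52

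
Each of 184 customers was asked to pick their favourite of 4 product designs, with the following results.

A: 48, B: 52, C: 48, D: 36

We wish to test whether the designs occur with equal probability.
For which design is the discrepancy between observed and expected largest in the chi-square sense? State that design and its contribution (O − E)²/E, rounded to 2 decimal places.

Under H₀ each category has probability 1/4, so each expected count is 184/4 = 46.
A: (48 − 46)²/46 = 4/46 = 0.087
B: (52 − 46)²/46 = 36/46 = 0.783
C: (48 − 46)²/46 = 4/46 = 0.087
D: (36 − 46)²/46 = 100/46 = 2.174
The largest term is for D: 2.17.

D, 2.17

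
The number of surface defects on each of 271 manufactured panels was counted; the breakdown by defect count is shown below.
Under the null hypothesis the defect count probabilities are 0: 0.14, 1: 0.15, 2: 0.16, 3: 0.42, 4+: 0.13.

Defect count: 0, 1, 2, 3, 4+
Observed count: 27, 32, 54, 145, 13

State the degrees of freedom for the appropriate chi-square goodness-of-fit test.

4

There are k = 5 categories and no parameters were estimated from the data, so df = 5 − 1 = 4.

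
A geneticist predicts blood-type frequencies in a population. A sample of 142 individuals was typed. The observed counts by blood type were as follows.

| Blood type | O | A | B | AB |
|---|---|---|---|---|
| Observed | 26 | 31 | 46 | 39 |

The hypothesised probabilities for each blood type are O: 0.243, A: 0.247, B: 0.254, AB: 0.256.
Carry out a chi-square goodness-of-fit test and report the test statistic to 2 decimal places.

5.50

Expected counts E_i = n·p_i: 142×0.243 = 34.506, 142×0.247 = 35.074, 142×0.254 = 36.068, 142×0.256 = 36.352.
O: (26 − 34.506)²/34.506 = 72.352036/34.506 = 2.097
A: (31 − 35.074)²/35.074 = 16.597476/35.074 = 0.473
B: (46 − 36.068)²/36.068 = 98.644624/36.068 = 2.735
AB: (39 − 36.352)²/36.352 = 7.011904/36.352 = 0.193
Sum = 5.50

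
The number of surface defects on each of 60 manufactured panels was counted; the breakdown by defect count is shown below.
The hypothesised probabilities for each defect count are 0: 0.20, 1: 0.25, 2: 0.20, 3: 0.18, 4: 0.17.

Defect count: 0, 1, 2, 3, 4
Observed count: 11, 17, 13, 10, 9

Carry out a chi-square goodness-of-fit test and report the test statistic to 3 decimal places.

Expected counts E_i = n·p_i: 60×0.20 = 12, 60×0.25 = 15, 60×0.20 = 12, 60×0.18 = 10.8, 60×0.17 = 10.2.
0: (11 − 12)²/12 = 1/12 = 0.0833
1: (17 − 15)²/15 = 4/15 = 0.2667
2: (13 − 12)²/12 = 1/12 = 0.0833
3: (10 − 10.8)²/10.8 = 0.64/10.8 = 0.0593
4: (9 − 10.2)²/10.2 = 1.44/10.2 = 0.1412
Sum = 0.634

0.634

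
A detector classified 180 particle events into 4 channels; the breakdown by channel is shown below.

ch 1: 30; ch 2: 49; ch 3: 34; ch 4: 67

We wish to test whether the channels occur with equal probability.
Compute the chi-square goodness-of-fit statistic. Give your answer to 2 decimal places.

Expected count for each of the 4 categories: 180/4 = 45.
cat         O        E   (O−E)²/E
ch 1       30       45      5.000
ch 2       49       45      0.356
ch 3       34       45      2.689
ch 4       67       45     10.756
Sum = 18.80

18.80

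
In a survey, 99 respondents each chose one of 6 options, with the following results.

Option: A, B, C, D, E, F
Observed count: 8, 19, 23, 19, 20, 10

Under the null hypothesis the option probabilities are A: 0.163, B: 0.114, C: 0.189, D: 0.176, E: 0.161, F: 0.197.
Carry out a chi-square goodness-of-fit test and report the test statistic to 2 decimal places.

Expected counts E_i = n·p_i: 99×0.163 = 16.137, 99×0.114 = 11.286, 99×0.189 = 18.711, 99×0.176 = 17.424, 99×0.161 = 15.939, 99×0.197 = 19.503.
χ² = (8−16.137)²/16.137 + (19−11.286)²/11.286 + (23−18.711)²/18.711 + (19−17.424)²/17.424 + (20−15.939)²/15.939 + (10−19.503)²/19.503
   = 4.103 + 5.273 + 0.983 + 0.143 + 1.035 + 4.630
Sum = 16.17

16.17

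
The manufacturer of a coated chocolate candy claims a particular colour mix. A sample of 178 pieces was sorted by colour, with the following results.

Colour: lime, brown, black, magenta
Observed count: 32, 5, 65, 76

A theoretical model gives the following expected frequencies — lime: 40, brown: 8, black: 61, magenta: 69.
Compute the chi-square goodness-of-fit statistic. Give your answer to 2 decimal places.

χ² = (32−40)²/40 + (5−8)²/8 + (65−61)²/61 + (76−69)²/69
   = 1.600 + 1.125 + 0.262 + 0.710
Sum = 3.70

3.70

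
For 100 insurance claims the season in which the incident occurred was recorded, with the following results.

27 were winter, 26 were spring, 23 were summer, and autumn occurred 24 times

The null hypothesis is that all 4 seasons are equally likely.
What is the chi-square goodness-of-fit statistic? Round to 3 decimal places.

Under H₀ each category has probability 1/4, so each expected count is 100/4 = 25.
χ² = (27−25)²/25 + (26−25)²/25 + (23−25)²/25 + (24−25)²/25
   = 0.1600 + 0.0400 + 0.1600 + 0.0400
Sum = 0.400

0.400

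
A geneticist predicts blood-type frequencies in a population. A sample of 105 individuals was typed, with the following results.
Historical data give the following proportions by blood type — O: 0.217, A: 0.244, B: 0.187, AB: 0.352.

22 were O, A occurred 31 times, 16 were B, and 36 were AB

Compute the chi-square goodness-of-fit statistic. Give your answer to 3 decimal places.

Expected counts E_i = n·p_i: 105×0.217 = 22.785, 105×0.244 = 25.62, 105×0.187 = 19.635, 105×0.352 = 36.96.
cat         O        E   (O−E)²/E
O          22   22.785     0.0270
A          31    25.62     1.1298
B          16   19.635     0.6729
AB         36    36.96     0.0249
Sum = 1.855

1.855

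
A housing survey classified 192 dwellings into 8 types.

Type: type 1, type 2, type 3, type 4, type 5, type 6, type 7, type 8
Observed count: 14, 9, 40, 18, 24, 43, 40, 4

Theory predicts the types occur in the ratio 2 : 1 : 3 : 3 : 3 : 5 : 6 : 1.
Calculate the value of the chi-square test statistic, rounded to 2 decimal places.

Ratio total = 24. Expected counts: 192×2/24 = 16, 192×1/24 = 8, 192×3/24 = 24, 192×3/24 = 24, 192×3/24 = 24, 192×5/24 = 40, 192×6/24 = 48, 192×1/24 = 8.
χ² = (14−16)²/16 + (9−8)²/8 + (40−24)²/24 + (18−24)²/24 + (24−24)²/24 + (43−40)²/40 + (40−48)²/48 + (4−8)²/8
   = 0.250 + 0.125 + 10.667 + 1.500 + 0.000 + 0.225 + 1.333 + 2.000
Sum = 16.10

16.10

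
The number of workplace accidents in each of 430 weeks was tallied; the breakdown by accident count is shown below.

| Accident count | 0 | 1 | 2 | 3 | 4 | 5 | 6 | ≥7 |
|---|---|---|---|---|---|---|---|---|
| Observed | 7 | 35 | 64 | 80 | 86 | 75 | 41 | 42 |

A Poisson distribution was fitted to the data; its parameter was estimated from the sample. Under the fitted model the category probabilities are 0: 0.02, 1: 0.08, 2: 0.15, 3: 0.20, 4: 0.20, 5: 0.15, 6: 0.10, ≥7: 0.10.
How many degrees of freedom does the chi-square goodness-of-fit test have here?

6

There are k = 8 categories and 1 parameter estimated from the data, so df = 8 − 1 − 1 = 6.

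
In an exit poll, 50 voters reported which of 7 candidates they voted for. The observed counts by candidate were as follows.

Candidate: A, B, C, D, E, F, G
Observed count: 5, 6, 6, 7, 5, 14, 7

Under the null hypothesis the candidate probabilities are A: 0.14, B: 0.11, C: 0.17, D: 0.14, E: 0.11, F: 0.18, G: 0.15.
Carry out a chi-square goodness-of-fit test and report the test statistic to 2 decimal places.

Expected counts E_i = n·p_i: 50×0.14 = 7, 50×0.11 = 5.5, 50×0.17 = 8.5, 50×0.14 = 7, 50×0.11 = 5.5, 50×0.18 = 9, 50×0.15 = 7.5.
A: (5 − 7)²/7 = 4/7 = 0.571
B: (6 − 5.5)²/5.5 = 0.25/5.5 = 0.045
C: (6 − 8.5)²/8.5 = 6.25/8.5 = 0.735
D: (7 − 7)²/7 = 0/7 = 0.000
E: (5 − 5.5)²/5.5 = 0.25/5.5 = 0.045
F: (14 − 9)²/9 = 25/9 = 2.778
G: (7 − 7.5)²/7.5 = 0.25/7.5 = 0.033
Sum = 4.21

4.21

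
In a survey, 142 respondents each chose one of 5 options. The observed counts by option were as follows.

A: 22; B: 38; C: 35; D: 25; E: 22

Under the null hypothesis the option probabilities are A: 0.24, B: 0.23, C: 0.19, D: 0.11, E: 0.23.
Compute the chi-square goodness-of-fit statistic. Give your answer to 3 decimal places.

16.651

Expected counts E_i = n·p_i: 142×0.24 = 34.08, 142×0.23 = 32.66, 142×0.19 = 26.98, 142×0.11 = 15.62, 142×0.23 = 32.66.
χ² = (22−34.08)²/34.08 + (38−32.66)²/32.66 + (35−26.98)²/26.98 + (25−15.62)²/15.62 + (22−32.66)²/32.66
   = 4.2819 + 0.8731 + 2.3840 + 5.6328 + 3.4794
Sum = 16.651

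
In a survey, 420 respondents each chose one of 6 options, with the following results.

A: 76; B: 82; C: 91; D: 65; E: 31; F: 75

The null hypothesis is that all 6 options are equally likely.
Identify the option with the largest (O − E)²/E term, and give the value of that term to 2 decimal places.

Under H₀ each category has probability 1/6, so each expected count is 420/6 = 70.
χ² = (76−70)²/70 + (82−70)²/70 + (91−70)²/70 + (65−70)²/70 + (31−70)²/70 + (75−70)²/70
   = 0.514 + 2.057 + 6.300 + 0.357 + 21.729 + 0.357
The largest term is for E: 21.73.

E, 21.73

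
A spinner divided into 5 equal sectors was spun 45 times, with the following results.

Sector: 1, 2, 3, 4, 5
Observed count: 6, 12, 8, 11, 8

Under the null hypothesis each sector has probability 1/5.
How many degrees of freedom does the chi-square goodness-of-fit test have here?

There are k = 5 categories and no parameters were estimated from the data, so df = 5 − 1 = 4.

4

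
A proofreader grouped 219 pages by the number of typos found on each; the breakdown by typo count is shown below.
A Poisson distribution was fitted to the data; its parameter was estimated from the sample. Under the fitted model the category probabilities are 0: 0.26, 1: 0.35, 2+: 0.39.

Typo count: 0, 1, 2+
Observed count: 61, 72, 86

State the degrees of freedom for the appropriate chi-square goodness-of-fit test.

There are k = 3 categories and 1 parameter estimated from the data, so df = 3 − 1 − 1 = 1.

1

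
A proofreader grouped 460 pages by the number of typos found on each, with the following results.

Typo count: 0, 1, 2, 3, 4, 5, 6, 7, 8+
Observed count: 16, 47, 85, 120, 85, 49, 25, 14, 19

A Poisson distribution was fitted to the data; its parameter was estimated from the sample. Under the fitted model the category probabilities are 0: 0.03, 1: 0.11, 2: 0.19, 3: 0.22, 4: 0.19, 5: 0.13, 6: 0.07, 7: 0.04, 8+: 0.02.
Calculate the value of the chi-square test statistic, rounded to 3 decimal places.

Expected counts E_i = n·p_i: 460×0.03 = 13.8, 460×0.11 = 50.6, 460×0.19 = 87.4, 460×0.22 = 101.2, 460×0.19 = 87.4, 460×0.13 = 59.8, 460×0.07 = 32.2, 460×0.04 = 18.4, 460×0.02 = 9.2.
0: (16 − 13.8)²/13.8 = 4.84/13.8 = 0.3507
1: (47 − 50.6)²/50.6 = 12.96/50.6 = 0.2561
2: (85 − 87.4)²/87.4 = 5.76/87.4 = 0.0659
3: (120 − 101.2)²/101.2 = 353.44/101.2 = 3.4925
4: (85 − 87.4)²/87.4 = 5.76/87.4 = 0.0659
5: (49 − 59.8)²/59.8 = 116.64/59.8 = 1.9505
6: (25 − 32.2)²/32.2 = 51.84/32.2 = 1.6099
7: (14 − 18.4)²/18.4 = 19.36/18.4 = 1.0522
8+: (19 − 9.2)²/9.2 = 96.04/9.2 = 10.4391
Sum = 19.283

19.283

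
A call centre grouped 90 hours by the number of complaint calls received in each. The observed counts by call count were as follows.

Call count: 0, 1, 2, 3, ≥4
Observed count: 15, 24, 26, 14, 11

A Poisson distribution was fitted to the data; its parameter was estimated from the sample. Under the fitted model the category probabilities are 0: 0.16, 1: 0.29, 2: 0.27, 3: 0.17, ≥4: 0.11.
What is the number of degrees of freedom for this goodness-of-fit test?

3

There are k = 5 categories and 1 parameter estimated from the data, so df = 5 − 1 − 1 = 3.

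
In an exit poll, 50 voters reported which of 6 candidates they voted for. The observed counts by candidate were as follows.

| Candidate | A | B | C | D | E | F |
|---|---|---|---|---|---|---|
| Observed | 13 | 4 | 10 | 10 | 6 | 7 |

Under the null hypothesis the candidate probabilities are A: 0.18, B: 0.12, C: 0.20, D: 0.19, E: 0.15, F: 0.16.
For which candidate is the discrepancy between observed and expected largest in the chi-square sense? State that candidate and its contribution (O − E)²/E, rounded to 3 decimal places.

A, 1.778

Expected counts E_i = n·p_i: 50×0.18 = 9, 50×0.12 = 6, 50×0.20 = 10, 50×0.19 = 9.5, 50×0.15 = 7.5, 50×0.16 = 8.
A: (13 − 9)²/9 = 16/9 = 1.7778
B: (4 − 6)²/6 = 4/6 = 0.6667
C: (10 − 10)²/10 = 0/10 = 0.0000
D: (10 − 9.5)²/9.5 = 0.25/9.5 = 0.0263
E: (6 − 7.5)²/7.5 = 2.25/7.5 = 0.3000
F: (7 − 8)²/8 = 1/8 = 0.1250
The largest term is for A: 1.778.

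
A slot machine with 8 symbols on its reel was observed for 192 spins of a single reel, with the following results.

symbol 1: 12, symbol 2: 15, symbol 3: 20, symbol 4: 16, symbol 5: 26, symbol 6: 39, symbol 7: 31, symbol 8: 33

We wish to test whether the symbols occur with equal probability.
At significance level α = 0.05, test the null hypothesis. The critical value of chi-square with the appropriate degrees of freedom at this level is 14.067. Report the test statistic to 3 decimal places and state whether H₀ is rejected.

Expected count for each of the 8 categories: 192/8 = 24.
χ² = (12−24)²/24 + (15−24)²/24 + (20−24)²/24 + (16−24)²/24 + (26−24)²/24 + (39−24)²/24 + (31−24)²/24 + (33−24)²/24
   = 6.0000 + 3.3750 + 0.6667 + 2.6667 + 0.1667 + 9.3750 + 2.0417 + 3.3750
Sum = 27.667
df = 7. Since 27.667 > 14.067, we reject H₀.

27.667; reject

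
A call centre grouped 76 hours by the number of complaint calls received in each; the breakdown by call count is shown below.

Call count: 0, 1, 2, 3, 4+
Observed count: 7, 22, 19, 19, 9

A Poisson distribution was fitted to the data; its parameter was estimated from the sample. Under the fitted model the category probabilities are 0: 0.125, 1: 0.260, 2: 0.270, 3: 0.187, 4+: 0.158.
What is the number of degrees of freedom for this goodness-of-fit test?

3

There are k = 5 categories and 1 parameter estimated from the data, so df = 5 − 1 − 1 = 3.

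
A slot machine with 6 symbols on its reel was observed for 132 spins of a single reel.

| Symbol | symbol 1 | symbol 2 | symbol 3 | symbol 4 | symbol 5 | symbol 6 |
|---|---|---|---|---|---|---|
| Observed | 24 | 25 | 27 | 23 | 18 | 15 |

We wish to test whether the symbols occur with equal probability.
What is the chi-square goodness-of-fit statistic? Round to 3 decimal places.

4.727

Under H₀ each category has probability 1/6, so each expected count is 132/6 = 22.
cat           O        E   (O−E)²/E
symbol 1     24       22     0.1818
symbol 2     25       22     0.4091
symbol 3     27       22     1.1364
symbol 4     23       22     0.0455
symbol 5     18       22     0.7273
symbol 6     15       22     2.2273
Sum = 4.727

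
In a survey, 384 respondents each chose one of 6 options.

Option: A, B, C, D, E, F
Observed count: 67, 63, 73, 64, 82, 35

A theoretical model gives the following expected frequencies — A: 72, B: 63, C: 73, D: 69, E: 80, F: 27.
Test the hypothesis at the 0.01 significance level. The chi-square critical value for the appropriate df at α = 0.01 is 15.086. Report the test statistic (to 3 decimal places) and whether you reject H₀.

A: (67 − 72)²/72 = 25/72 = 0.3472
B: (63 − 63)²/63 = 0/63 = 0.0000
C: (73 − 73)²/73 = 0/73 = 0.0000
D: (64 − 69)²/69 = 25/69 = 0.3623
E: (82 − 80)²/80 = 4/80 = 0.0500
F: (35 − 27)²/27 = 64/27 = 2.3704
Sum = 3.130
df = 5. Since 3.130 < 15.086, we do not reject H₀.

3.130; do not reject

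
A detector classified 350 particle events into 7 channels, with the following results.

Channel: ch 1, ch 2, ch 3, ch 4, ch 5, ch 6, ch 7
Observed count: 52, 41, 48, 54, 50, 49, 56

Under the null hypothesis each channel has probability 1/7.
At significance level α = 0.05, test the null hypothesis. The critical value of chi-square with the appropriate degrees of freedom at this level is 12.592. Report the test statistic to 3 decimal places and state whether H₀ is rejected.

Under H₀ each category has probability 1/7, so each expected count is 350/7 = 50.
ch 1: (52 − 50)²/50 = 4/50 = 0.0800
ch 2: (41 − 50)²/50 = 81/50 = 1.6200
ch 3: (48 − 50)²/50 = 4/50 = 0.0800
ch 4: (54 − 50)²/50 = 16/50 = 0.3200
ch 5: (50 − 50)²/50 = 0/50 = 0.0000
ch 6: (49 − 50)²/50 = 1/50 = 0.0200
ch 7: (56 − 50)²/50 = 36/50 = 0.7200
Sum = 2.840
df = 6. Since 2.840 < 12.592, we do not reject H₀.

2.840; do not reject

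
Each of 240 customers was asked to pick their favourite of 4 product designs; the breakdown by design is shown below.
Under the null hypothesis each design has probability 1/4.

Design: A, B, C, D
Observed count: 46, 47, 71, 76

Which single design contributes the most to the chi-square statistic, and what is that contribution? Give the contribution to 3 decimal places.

D, 4.267

Under H₀ each category has probability 1/4, so each expected count is 240/4 = 60.
A: (46 − 60)²/60 = 196/60 = 3.2667
B: (47 − 60)²/60 = 169/60 = 2.8167
C: (71 − 60)²/60 = 121/60 = 2.0167
D: (76 − 60)²/60 = 256/60 = 4.2667
The largest term is for D: 4.267.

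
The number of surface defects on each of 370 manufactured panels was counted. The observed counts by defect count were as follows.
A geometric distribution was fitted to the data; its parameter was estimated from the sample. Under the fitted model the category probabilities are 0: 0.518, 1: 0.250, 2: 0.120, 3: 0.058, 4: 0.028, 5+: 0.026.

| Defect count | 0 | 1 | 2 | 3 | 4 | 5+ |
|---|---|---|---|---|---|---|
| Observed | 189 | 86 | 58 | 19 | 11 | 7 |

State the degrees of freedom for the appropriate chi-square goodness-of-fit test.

4

There are k = 6 categories and 1 parameter estimated from the data, so df = 6 − 1 − 1 = 4.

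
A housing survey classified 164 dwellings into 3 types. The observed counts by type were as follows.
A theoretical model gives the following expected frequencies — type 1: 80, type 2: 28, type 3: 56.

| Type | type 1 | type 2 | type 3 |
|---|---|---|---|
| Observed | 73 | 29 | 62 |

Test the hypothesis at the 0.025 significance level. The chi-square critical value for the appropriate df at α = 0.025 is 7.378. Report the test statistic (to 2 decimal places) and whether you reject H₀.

1.29; do not reject

type 1: (73 − 80)²/80 = 49/80 = 0.613
type 2: (29 − 28)²/28 = 1/28 = 0.036
type 3: (62 − 56)²/56 = 36/56 = 0.643
Sum = 1.29
df = 2. Since 1.29 < 7.378, we do not reject H₀.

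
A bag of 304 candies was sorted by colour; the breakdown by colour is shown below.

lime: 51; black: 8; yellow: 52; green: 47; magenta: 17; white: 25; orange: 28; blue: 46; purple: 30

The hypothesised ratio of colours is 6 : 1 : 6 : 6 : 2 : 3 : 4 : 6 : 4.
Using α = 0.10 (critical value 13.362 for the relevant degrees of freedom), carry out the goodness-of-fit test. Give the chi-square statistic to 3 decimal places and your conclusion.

1.354; do not reject

Ratio total = 38. Expected counts: 304×6/38 = 48, 304×1/38 = 8, 304×6/38 = 48, 304×6/38 = 48, 304×2/38 = 16, 304×3/38 = 24, 304×4/38 = 32, 304×6/38 = 48, 304×4/38 = 32.
lime: (51 − 48)²/48 = 9/48 = 0.1875
black: (8 − 8)²/8 = 0/8 = 0.0000
yellow: (52 − 48)²/48 = 16/48 = 0.3333
green: (47 − 48)²/48 = 1/48 = 0.0208
magenta: (17 − 16)²/16 = 1/16 = 0.0625
white: (25 − 24)²/24 = 1/24 = 0.0417
orange: (28 − 32)²/32 = 16/32 = 0.5000
blue: (46 − 48)²/48 = 4/48 = 0.0833
purple: (30 − 32)²/32 = 4/32 = 0.1250
Sum = 1.354
df = 8. Since 1.354 < 13.362, we do not reject H₀.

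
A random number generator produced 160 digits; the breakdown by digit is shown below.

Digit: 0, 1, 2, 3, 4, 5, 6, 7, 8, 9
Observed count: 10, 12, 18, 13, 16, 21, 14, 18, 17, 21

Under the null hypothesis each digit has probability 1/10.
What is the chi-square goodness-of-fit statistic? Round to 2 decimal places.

7.75

Under H₀ each category has probability 1/10, so each expected count is 160/10 = 16.
cat         O        E   (O−E)²/E
0          10       16      2.250
1          12       16      1.000
2          18       16      0.250
3          13       16      0.563
4          16       16      0.000
5          21       16      1.563
6          14       16      0.250
7          18       16      0.250
8          17       16      0.063
9          21       16      1.563
Sum = 7.75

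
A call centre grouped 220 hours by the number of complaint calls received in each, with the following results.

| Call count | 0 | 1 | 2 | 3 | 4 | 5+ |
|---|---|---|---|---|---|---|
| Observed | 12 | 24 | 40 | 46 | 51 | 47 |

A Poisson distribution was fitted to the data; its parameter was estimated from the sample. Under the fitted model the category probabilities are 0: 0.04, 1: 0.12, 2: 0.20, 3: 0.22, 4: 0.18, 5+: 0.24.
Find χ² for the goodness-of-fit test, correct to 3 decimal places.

Expected counts E_i = n·p_i: 220×0.04 = 8.8, 220×0.12 = 26.4, 220×0.20 = 44, 220×0.22 = 48.4, 220×0.18 = 39.6, 220×0.24 = 52.8.
χ² = (12−8.8)²/8.8 + (24−26.4)²/26.4 + (40−44)²/44 + (46−48.4)²/48.4 + (51−39.6)²/39.6 + (47−52.8)²/52.8
   = 1.1636 + 0.2182 + 0.3636 + 0.1190 + 3.2818 + 0.6371
Sum = 5.783

5.783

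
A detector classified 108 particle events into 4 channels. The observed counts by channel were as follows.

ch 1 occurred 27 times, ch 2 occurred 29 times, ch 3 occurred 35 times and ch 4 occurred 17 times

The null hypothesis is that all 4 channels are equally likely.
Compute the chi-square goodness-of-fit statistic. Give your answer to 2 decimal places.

6.22

Expected count for each of the 4 categories: 108/4 = 27.
ch 1: (27 − 27)²/27 = 0/27 = 0.000
ch 2: (29 − 27)²/27 = 4/27 = 0.148
ch 3: (35 − 27)²/27 = 64/27 = 2.370
ch 4: (17 − 27)²/27 = 100/27 = 3.704
Sum = 6.22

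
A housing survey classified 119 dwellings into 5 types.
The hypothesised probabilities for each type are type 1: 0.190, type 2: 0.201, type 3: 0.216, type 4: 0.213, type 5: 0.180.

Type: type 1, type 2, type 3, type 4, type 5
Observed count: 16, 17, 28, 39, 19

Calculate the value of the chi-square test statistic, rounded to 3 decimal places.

11.766

Expected counts E_i = n·p_i: 119×0.190 = 22.61, 119×0.201 = 23.919, 119×0.216 = 25.704, 119×0.213 = 25.347, 119×0.180 = 21.42.
type 1: (16 − 22.61)²/22.61 = 43.6921/22.61 = 1.9324
type 2: (17 − 23.919)²/23.919 = 47.872561/23.919 = 2.0014
type 3: (28 − 25.704)²/25.704 = 5.271616/25.704 = 0.2051
type 4: (39 − 25.347)²/25.347 = 186.404409/25.347 = 7.3541
type 5: (19 − 21.42)²/21.42 = 5.8564/21.42 = 0.2734
Sum = 11.766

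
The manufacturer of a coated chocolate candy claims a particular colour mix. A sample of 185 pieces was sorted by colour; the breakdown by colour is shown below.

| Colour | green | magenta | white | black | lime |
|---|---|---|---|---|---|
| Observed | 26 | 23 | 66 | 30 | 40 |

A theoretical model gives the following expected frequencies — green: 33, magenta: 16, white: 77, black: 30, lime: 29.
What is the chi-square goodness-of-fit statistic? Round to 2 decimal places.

10.29

χ² = (26−33)²/33 + (23−16)²/16 + (66−77)²/77 + (30−30)²/30 + (40−29)²/29
   = 1.485 + 3.063 + 1.571 + 0.000 + 4.172
Sum = 10.29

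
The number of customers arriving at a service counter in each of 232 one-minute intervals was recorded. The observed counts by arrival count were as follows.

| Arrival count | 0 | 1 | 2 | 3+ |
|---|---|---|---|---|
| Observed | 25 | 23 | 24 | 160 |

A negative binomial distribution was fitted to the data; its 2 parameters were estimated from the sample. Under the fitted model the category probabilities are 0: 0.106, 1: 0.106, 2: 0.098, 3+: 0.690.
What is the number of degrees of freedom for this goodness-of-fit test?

1

There are k = 4 categories and 2 parameters estimated from the data, so df = 4 − 1 − 2 = 1.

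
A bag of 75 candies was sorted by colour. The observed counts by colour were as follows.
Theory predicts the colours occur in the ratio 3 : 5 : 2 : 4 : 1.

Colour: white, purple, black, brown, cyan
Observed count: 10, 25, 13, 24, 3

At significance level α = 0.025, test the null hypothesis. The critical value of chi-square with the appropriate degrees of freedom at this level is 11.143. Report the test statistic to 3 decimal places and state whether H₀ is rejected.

Ratio total = 15. Expected counts: 75×3/15 = 15, 75×5/15 = 25, 75×2/15 = 10, 75×4/15 = 20, 75×1/15 = 5.
χ² = (10−15)²/15 + (25−25)²/25 + (13−10)²/10 + (24−20)²/20 + (3−5)²/5
   = 1.6667 + 0.0000 + 0.9000 + 0.8000 + 0.8000
Sum = 4.167
df = 4. Since 4.167 < 11.143, we do not reject H₀.

4.167; do not reject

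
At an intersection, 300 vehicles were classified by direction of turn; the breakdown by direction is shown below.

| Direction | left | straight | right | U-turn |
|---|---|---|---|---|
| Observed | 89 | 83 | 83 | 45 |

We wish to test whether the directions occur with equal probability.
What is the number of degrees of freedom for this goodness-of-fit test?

3

There are k = 4 categories and no parameters were estimated from the data, so df = 4 − 1 = 3.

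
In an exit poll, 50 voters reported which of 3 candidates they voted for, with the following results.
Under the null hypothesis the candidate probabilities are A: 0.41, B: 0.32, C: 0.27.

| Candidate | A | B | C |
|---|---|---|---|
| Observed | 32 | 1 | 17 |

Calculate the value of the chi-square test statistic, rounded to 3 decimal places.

Expected counts E_i = n·p_i: 50×0.41 = 20.5, 50×0.32 = 16, 50×0.27 = 13.5.
cat         O        E   (O−E)²/E
A          32     20.5     6.4512
B           1       16    14.0625
C          17     13.5     0.9074
Sum = 21.421

21.421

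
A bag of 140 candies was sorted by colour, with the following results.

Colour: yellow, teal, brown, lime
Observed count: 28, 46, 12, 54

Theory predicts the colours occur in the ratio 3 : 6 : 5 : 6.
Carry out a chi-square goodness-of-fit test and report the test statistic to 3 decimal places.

Ratio total = 20. Expected counts: 140×3/20 = 21, 140×6/20 = 42, 140×5/20 = 35, 140×6/20 = 42.
cat         O        E   (O−E)²/E
yellow     28       21     2.3333
teal       46       42     0.3810
brown      12       35    15.1143
lime       54       42     3.4286
Sum = 21.257

21.257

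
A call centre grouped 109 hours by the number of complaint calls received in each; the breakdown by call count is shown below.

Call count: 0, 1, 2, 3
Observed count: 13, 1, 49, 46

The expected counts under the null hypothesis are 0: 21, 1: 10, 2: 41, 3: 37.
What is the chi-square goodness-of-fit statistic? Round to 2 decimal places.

14.90

χ² = (13−21)²/21 + (1−10)²/10 + (49−41)²/41 + (46−37)²/37
   = 3.048 + 8.100 + 1.561 + 2.189
Sum = 14.90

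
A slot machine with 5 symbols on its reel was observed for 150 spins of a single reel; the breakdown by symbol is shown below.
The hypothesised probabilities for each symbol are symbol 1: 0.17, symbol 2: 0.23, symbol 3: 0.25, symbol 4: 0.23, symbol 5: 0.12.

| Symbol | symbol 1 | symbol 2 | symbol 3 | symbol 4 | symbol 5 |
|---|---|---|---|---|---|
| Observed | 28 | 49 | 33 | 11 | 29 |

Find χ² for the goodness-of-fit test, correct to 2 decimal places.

29.61

Expected counts E_i = n·p_i: 150×0.17 = 25.5, 150×0.23 = 34.5, 150×0.25 = 37.5, 150×0.23 = 34.5, 150×0.12 = 18.
χ² = (28−25.5)²/25.5 + (49−34.5)²/34.5 + (33−37.5)²/37.5 + (11−34.5)²/34.5 + (29−18)²/18
   = 0.245 + 6.094 + 0.540 + 16.007 + 6.722
Sum = 29.61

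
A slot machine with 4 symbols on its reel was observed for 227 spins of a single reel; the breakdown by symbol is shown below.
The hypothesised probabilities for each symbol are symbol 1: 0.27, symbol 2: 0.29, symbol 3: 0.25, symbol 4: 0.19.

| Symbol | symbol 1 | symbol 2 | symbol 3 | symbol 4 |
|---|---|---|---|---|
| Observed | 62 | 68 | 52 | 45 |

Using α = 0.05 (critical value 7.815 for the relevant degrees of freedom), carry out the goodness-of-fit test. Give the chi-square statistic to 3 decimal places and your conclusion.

0.558; do not reject

Expected counts E_i = n·p_i: 227×0.27 = 61.29, 227×0.29 = 65.83, 227×0.25 = 56.75, 227×0.19 = 43.13.
symbol 1: (62 − 61.29)²/61.29 = 0.5041/61.29 = 0.0082
symbol 2: (68 − 65.83)²/65.83 = 4.7089/65.83 = 0.0715
symbol 3: (52 − 56.75)²/56.75 = 22.5625/56.75 = 0.3976
symbol 4: (45 − 43.13)²/43.13 = 3.4969/43.13 = 0.0811
Sum = 0.558
df = 3. Since 0.558 < 7.815, we do not reject H₀.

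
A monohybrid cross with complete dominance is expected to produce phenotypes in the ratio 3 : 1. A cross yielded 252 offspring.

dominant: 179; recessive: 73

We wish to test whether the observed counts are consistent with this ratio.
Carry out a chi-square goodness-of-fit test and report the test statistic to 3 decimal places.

Ratio total = 4. Expected counts: 252×3/4 = 189, 252×1/4 = 63.
cat            O        E   (O−E)²/E
dominant     179      189     0.5291
recessive     73       63     1.5873
Sum = 2.116

2.116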